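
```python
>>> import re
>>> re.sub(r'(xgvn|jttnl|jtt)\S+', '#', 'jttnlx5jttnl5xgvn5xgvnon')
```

'#'

Matches: at [0:24] → 'jttnlx5jttnl5xgvn5xgvnon'.
`sub` substitutes '#' at each match site.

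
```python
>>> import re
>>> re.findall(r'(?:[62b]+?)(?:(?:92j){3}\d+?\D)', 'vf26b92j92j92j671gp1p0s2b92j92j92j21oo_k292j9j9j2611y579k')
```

['26b92j92j92j671g', '2b92j92j92j21o']

The pattern matches one or more of one of [62b] (lazy) (non-capturing group); then the literal '92j' repeated 3 times, then one or more of a digit (lazy), then a non-digit (non-capturing group).
`findall` yields the raw match text (2 of them) because the pattern has no groups.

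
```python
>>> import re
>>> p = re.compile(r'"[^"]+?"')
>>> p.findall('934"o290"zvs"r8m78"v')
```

['"o290"', '"r8m78"']

Matches: at [3:9] → '"o290"'; at [12:19] → '"r8m78"'.
With no groups in the pattern, `findall` gives back each whole match — 2 here.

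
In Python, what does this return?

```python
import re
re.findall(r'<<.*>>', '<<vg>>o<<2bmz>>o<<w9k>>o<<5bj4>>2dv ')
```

['<<vg>>o<<2bmz>>o<<w9k>>o<<5bj4>>']

Scanning left to right: at [0:32] → '<<vg>>o<<2bmz>>o<<w9k>>o<<5bj4>>'.
With no groups in the pattern, `findall` gives back each whole match — 1 here.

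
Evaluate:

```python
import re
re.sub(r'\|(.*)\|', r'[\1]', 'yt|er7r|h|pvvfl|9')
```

Matches: at [2:16] → '|er7r|h|pvvfl|'.
The replacement refers to a captured group, so each match is rewritten using its own captured text.

'yt[er7r|h|pvvfl]9'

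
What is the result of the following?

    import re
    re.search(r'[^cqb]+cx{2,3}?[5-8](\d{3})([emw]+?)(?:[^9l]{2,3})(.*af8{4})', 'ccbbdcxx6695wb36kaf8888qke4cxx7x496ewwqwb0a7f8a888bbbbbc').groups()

('695', 'w', 'kaf8888')

The pattern matches one or more of any character except [cqb]; then a literal 'c', then 2 to 3 of the literal 'x' (lazy), then a character in [5-8]; then exactly 3 of a digit (captured); then one or more of one of [emw] (lazy) (captured); then 2 to 3 of any character except [9l] (non-capturing group); then zero or more of any character, then the literal 'af', then exactly 4 of a literal '8' (captured).
`search` walks the string left to right and returns the first match it finds.
The match spans [4:23] → 'dcxx6695wb36kaf8888'.
Captured: group 1 = '695', group 2 = 'w', group 3 = 'kaf8888'.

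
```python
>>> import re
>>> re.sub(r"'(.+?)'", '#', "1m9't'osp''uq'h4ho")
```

'1m9#osp#h4ho'

The `?` after the quantifier makes it lazy — it takes as little as possible before letting the rest of the pattern try.
Matches: at [3:6] → "'t'"; at [9:14] → "''uq'".
`sub` substitutes '#' at each match site.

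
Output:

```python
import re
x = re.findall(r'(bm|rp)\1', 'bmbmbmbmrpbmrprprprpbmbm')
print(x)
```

['bm', 'bm', 'rp', 'rp', 'bm']

`\1` has to match the exact text group 1 already captured.
One capturing group, so `findall` returns just the captured substring from each match — 5 in all.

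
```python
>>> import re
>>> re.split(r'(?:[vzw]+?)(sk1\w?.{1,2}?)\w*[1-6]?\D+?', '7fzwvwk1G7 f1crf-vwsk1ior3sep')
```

['7fzwvwk1G7 f1crf-', 'sk1io', '']

This matches one or more of one of [vzw] (lazy) (non-capturing group); then the literal 'sk1', then optionally a word character, then 1 to 2 of any character (lazy) (captured); then zero or more of a word character, then optionally a character in [1-6], then one or more of a non-digit (lazy).
The `?` after the quantifier makes it lazy — it takes as little as possible before letting the rest of the pattern try.
Matches to split on: at [17:29] → 'vwsk1ior3sep'.
`re.split` interleaves the captured-group text with the surrounding fragments.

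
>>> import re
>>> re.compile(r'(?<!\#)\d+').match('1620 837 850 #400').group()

'1620'

A negative assertion filters positions out without eating any characters.
With `match`, the pattern is implicitly anchored at the beginning.
The match spans [0:4] → '1620'.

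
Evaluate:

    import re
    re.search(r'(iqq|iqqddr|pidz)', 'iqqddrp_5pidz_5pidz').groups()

The match spans [0:3] → 'iqq'.
Captured: group 1 = 'iqq'.

('iqq',)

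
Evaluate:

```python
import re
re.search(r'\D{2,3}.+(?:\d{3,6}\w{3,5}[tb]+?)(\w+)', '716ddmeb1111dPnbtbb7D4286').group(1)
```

'b7D4286'

The match spans [3:25] → 'ddmeb1111dPnbtbb7D4286'.
Captured: group 1 = 'b7D4286'.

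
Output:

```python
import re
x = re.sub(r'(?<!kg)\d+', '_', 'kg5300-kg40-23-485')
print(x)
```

kg5_-kg4_-_-_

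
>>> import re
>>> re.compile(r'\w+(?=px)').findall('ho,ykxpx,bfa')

The lookaround is zero-width — it requires the adjacent text to match without consuming it, so the asserted text isn't part of the match.
Since nothing is captured, `findall` lists the 1 matched substring directly.

['ykx']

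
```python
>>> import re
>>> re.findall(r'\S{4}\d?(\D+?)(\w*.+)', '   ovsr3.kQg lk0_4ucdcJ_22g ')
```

[('.', 'kQg lk0_4ucdcJ_22g ')]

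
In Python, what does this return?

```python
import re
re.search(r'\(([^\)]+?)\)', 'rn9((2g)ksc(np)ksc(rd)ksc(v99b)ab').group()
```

The match spans [3:8] → '((2g)'.

'((2g)'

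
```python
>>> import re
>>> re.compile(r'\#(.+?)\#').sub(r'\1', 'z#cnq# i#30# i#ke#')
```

'zcnq i30 ike'

Because the quantifier is non-greedy, it stops expanding at the earliest point where the rest of the pattern can succeed.
Matches: at [1:6] → '#cnq#'; at [8:12] → '#30#'; at [14:18] → '#ke#'.
The replacement refers to a captured group, so each match is rewritten using its own captured text.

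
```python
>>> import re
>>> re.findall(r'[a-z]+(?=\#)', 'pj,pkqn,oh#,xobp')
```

Lookahead/lookbehind check context without consuming it, so the matched span excludes the asserted characters.
Matches: at [8:10] → 'oh'.
With no groups in the pattern, `findall` gives back each whole match — 1 here.

['oh']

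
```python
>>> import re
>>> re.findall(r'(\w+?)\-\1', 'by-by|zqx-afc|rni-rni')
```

After group 1 captures some text, `\1` only succeeds where that same text appears again.
Matches: at [0:5] match 'by-by', group 1 = 'by'; at [14:21] match 'rni-rni', group 1 = 'rni'.
`findall` collects group 1 from each match (2 total).

['by', 'rni']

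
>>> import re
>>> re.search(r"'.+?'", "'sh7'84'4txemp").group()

"'sh7'"

Lazy quantifiers expand one character at a time until the remainder of the pattern can match.
`re.search` tries every starting position until one works.
The match spans [0:5] → "'sh7'".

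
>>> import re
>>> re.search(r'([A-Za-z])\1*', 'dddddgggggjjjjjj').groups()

('d',)

The match spans [0:5] → 'ddddd'.
Captured: group 1 = 'd'.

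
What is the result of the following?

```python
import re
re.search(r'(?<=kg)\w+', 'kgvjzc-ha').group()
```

'vjzc'

The positive lookaround only admits positions where the adjacent text matches; those characters stay outside the span.
The match spans [2:6] → 'vjzc'.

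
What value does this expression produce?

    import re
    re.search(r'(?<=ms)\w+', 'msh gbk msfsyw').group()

The positive lookaround only admits positions where the adjacent text matches; those characters stay outside the span.
The match spans [2:3] → 'h'.

'h'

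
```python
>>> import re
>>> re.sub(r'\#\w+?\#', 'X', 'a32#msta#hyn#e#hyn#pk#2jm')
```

'a32XhynXhynX2jm'

Matches: at [3:9] → '#msta#'; at [12:15] → '#e#'; at [18:22] → '#pk#'.
Every occurrence is swapped for 'X'.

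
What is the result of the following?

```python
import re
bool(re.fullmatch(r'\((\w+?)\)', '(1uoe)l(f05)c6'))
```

False

`re.fullmatch` requires the pattern to consume the entire string.
Here the string isn't matched end-to-end, so the call returns None, and `bool(None)` is False.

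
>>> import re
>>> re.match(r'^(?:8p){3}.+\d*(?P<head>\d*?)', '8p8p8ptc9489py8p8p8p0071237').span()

(0, 27)

The pattern matches anchored at the start of the string; then the literal '8p' repeated 3 times, then one or more of any character, then zero or more of a digit; then zero or more of a digit (lazy) (captured as 'head').
With `match`, the pattern is implicitly anchored at the beginning.
The match spans [0:27] → '8p8p8ptc9489py8p8p8p0071237'.
Captured: group 1 = ''.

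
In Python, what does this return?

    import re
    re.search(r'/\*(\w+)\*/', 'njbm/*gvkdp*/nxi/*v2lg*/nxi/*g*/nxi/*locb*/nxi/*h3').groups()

`re.search` scans for the first position where the pattern succeeds.
The match spans [4:13] → '/*gvkdp*/'.
Captured: group 1 = 'gvkdp'.

('gvkdp',)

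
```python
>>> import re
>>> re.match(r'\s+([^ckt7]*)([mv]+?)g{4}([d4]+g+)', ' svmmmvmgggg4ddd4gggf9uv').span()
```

(0, 20)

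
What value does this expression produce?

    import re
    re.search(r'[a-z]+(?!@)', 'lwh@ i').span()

(0, 2)

Because the assertion is negative and zero-width, positions next to the forbidden text are skipped.
`search` walks the string left to right and returns the first match it finds.
The match spans [0:2] → 'lw'.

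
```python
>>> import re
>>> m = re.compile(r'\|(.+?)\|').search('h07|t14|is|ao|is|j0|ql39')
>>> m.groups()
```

The match spans [3:8] → '|t14|'.
Captured: group 1 = 't14'.

('t14',)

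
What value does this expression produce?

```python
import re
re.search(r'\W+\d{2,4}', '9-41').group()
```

This matches one or more of a non-word character; then 2 to 4 of a digit.
`re.search` tries every starting position until one works.
The match spans [1:4] → '-41'.

'-41'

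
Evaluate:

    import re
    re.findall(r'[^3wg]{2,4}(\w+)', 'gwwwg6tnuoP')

['oP']

Because there's exactly one group, `findall` drops the full match and keeps group 1 from the one hit.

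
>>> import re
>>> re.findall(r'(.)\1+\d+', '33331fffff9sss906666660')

['3', 'f', 's']

`\1` has to match the exact text group 1 already captured.
One capturing group, so `findall` returns just the captured substring from each match — 3 in all.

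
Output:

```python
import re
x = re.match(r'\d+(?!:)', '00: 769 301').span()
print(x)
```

(0, 1)

The negative lookahead/lookbehind blocks any match where the forbidden context is present.
`re.match` only tries the pattern at the start of the string.
The match spans [0:1] → '0'.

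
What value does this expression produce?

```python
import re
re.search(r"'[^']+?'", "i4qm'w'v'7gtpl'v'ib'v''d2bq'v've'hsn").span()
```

(4, 7)

Unlike `match`, `search` isn't anchored — it looks for the pattern anywhere in the string.
The match spans [4:7] → "'w'".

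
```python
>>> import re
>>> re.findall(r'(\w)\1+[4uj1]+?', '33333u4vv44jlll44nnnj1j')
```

The backreference `\1` re-matches whatever the first group consumed, character for character.
`findall` collects group 1 from each match (4 total).

['3', 'v', 'l', 'n']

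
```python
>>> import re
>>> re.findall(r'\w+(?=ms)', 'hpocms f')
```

['hpoc']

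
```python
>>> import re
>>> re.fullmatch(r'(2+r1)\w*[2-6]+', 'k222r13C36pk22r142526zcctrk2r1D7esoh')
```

`re.fullmatch` is like wrapping the pattern in `^…$` (in single-line mode).
Here the string isn't matched end-to-end, so the call returns None.

None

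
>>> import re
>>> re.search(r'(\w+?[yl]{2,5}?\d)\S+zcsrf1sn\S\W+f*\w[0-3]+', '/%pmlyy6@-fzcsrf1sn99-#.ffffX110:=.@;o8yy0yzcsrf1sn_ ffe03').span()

(2, 58)

Pattern: one or more of a word character (lazy), then 2 to 5 of one of [yl] (lazy), then a digit (captured); then one or more of a non-whitespace character; then the literal 'zcs', then the literal 'rf1'; then the literal 'sn', then a non-whitespace character, then one or more of a non-word character; then zero or more of the literal 'f', then a word character, then one or more of a character in [0-3].
`re.search` tries every starting position until one works.
The match spans [2:58] → 'pmlyy6@-fzcsrf1sn99-#.ffffX110:=.@;o8yy0yzcsrf1sn_ ffe03'.
Captured: group 1 = 'pmlyy6'.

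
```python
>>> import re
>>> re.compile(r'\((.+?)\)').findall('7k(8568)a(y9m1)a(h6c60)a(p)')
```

With the lazy modifier that quantifier settles for the fewest repetitions that let the rest of the pattern succeed (the atoms after it are unaffected and can still be greedy).
One capturing group, so `findall` returns just the captured substring from each match — 4 in all.

['8568', 'y9m1', 'h6c60', 'p']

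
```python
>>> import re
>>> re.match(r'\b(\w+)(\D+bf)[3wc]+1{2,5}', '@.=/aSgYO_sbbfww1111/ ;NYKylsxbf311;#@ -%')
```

None

`re.match` only tries the pattern at the start of the string.
Here the string doesn't start with a match, so the call returns None.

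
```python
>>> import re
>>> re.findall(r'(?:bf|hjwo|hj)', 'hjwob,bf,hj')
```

The regex engine tests alternatives in the order written; an earlier branch that matches wins even if a later one would match more.
No capturing groups, so `findall` returns the 3 full match strings.

['hjwo', 'bf', 'hj']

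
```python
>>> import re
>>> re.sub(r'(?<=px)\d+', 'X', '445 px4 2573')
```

The lookaround is zero-width — it requires the adjacent text to match without consuming it, so the asserted text isn't part of the match.
Matches: at [6:7] → '4'.
Every occurrence is swapped for 'X'.

'445 pxX 2573'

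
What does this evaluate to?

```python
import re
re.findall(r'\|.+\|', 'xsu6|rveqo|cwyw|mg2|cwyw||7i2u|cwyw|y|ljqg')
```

Since nothing is captured, `findall` lists the 1 matched substring directly.

['|rveqo|cwyw|mg2|cwyw||7i2u|cwyw|y|']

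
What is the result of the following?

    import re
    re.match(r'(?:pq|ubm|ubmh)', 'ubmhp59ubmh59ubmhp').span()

(0, 3)

`re.match` only tries the pattern at the start of the string.
The match spans [0:3] → 'ubm'.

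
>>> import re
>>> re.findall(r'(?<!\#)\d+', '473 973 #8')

['473', '973']

A negative assertion filters positions out without eating any characters.
Scanning left to right: at [0:3] → '473'; at [4:7] → '973'.
No capturing groups, so `findall` returns the 2 full match strings.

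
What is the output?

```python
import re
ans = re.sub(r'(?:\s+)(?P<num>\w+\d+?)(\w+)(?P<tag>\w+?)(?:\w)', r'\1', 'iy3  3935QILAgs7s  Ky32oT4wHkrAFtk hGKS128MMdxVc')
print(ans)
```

This matches one or more of whitespace (non-capturing group); then one or more of a word character, then one or more of a digit (lazy) (captured as 'num'); then one or more of a word character (captured); then one or more of a word character (lazy) (captured as 'tag'); then a word character (non-capturing group).
Matches: at [3:17] → '  3935QILAgs7s'; at [17:34] → '  Ky32oT4wHkrAFtk'; at [34:48] → ' hGKS128MMdxVc'.
`\1` in the replacement pulls in group 1's text for each match.

iy33935Ky32oT4hGKS128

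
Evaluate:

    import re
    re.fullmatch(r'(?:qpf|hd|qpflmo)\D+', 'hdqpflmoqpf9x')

`re.fullmatch` is like wrapping the pattern in `^…$` (in single-line mode).
Here there's no way to consume every character, so the call returns None.

None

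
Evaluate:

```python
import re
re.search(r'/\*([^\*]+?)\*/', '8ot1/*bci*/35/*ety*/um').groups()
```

The match spans [4:11] → '/*bci*/'.
Captured: group 1 = 'bci'.

('bci',)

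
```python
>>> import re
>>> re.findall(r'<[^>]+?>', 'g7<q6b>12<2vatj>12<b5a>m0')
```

No capturing groups, so `findall` returns the 3 full match strings.

['<q6b>', '<2vatj>', '<b5a>']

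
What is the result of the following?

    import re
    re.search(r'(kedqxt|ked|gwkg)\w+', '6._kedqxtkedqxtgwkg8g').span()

The match spans [3:21] → 'kedqxtkedqxtgwkg8g'.

(3, 21)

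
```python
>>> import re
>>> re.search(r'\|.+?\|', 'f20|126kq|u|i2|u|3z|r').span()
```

The `?` after the quantifier makes it lazy — it takes as little as possible before letting the rest of the pattern try.
Unlike `match`, `search` isn't anchored — it looks for the pattern anywhere in the string.
The match spans [3:10] → '|126kq|'.

(3, 10)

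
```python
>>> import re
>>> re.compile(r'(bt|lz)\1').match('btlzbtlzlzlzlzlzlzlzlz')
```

None

`re.match` won't scan ahead — the pattern has to work from the very first character.
Here the pattern fails at index 0, so the call returns None.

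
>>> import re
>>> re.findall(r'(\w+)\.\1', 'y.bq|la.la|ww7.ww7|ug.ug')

['la', 'ww7', 'ug']

The backreference `\1` re-matches whatever the first group consumed, character for character.
Walking the string: at [5:10] match 'la.la', group 1 = 'la'; at [11:18] match 'ww7.ww7', group 1 = 'ww7'; at [19:24] match 'ug.ug', group 1 = 'ug'.
One capturing group, so `findall` returns just the captured substring from each match — 3 in all.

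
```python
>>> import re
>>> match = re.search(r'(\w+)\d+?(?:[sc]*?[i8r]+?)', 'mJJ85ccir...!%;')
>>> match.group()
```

The pattern matches one or more of a word character (captured); then one or more of a digit (lazy); then zero or more of one of [sc] (lazy), then one or more of one of [i8r] (lazy) (non-capturing group).
`re.search` scans for the first position where the pattern succeeds.
The match spans [0:8] → 'mJJ85cci'.
Captured: group 1 = 'mJJ8'.

'mJJ85cci'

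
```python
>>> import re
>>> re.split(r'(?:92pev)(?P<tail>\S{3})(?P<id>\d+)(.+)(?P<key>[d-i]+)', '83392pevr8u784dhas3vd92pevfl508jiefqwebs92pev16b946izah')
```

This matches the literal '92', then the literal 'pev' (non-capturing group); then exactly 3 of a non-whitespace character (captured as 'tail'); then one or more of a digit (captured as 'id'); then one or more of any character (captured); then one or more of a character in [d-i] (captured as 'key').
Matches to split on: at [3:55] → '92pevr8u784dhas3vd92pevfl508jiefqwebs92pev16b946izah'.
`re.split` interleaves the captured-group text with the surrounding fragments.

['833', 'r8u', '784', 'dhas3vd92pevfl508jiefqwebs92pev16b946iza', 'h', '']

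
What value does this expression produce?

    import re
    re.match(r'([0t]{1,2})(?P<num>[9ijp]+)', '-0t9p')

None

Pattern: 1 to 2 of one of [0t] (captured); then one or more of one of [9ijp] (captured as 'num').
`re.match` won't scan ahead — the pattern has to work from the very first character.
Here the pattern fails at index 0, so the call returns None.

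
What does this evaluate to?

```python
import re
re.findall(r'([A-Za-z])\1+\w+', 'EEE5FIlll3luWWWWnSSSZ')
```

The backreference `\1` re-matches whatever the first group consumed, character for character.
Scanning left to right: at [0:21] match 'EEE5FIlll3luWWWWnSSSZ', group 1 = 'E'.
With a single group, `findall` returns only what that group captured — 1 item.

['E']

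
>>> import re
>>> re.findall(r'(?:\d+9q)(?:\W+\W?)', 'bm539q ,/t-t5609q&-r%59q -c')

['539q ,/', '5609q&-', '59q -']

The pattern matches one or more of a digit, then the literal '9q' (non-capturing group); then one or more of a non-word character, then optionally a non-word character (non-capturing group).
`findall` yields the raw match text (3 of them) because the pattern has no groups.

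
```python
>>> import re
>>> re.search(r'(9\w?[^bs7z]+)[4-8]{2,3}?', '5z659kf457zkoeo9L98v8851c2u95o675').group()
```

'9kf457'

Pattern: the literal '9', then optionally a word character, then one or more of any character except [bs7z] (captured); then 2 to 3 of a character in [4-8] (lazy).
Unlike `match`, `search` isn't anchored — it looks for the pattern anywhere in the string.
The match spans [4:10] → '9kf457'.
Captured: group 1 = '9kf4'.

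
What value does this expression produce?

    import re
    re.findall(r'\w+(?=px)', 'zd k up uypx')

The lookaround is zero-width — it requires the adjacent text to match without consuming it, so the asserted text isn't part of the match.
No capturing groups, so `findall` returns the 1 full match string.

['uy']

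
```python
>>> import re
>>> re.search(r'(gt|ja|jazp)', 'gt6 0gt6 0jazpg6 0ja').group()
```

'gt'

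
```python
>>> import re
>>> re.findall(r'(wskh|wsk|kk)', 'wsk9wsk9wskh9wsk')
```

['wsk', 'wsk', 'wskh', 'wsk']

The regex engine tests alternatives in the order written; an earlier branch that matches wins even if a later one would match more.
Scanning left to right: at [0:3] match 'wsk', group 1 = 'wsk'; at [4:7] match 'wsk', group 1 = 'wsk'; at [8:12] match 'wskh', group 1 = 'wskh'; at [13:16] match 'wsk', group 1 = 'wsk'.
One capturing group, so `findall` returns just the captured substring from each match — 4 in all.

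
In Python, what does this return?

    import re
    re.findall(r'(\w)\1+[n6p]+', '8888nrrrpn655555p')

['8', 'r', '5']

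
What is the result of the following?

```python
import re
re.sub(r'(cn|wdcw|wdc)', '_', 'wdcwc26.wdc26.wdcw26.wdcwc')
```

Alternation tries branches left to right and keeps the first one that lets the overall match succeed at that position.
Matches: at [0:4] → 'wdcw'; at [8:11] → 'wdc'; at [14:18] → 'wdcw'; at [21:25] → 'wdcw'.
`sub` substitutes '_' at each match site.

'_c26._26._26._c'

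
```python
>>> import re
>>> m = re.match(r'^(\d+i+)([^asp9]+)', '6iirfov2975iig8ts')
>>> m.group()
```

'6iirfov2'

Pattern: anchored at the start of the string; then one or more of a digit, then one or more of the literal 'i' (captured); then one or more of any character except [asp9] (captured).
`re.match` only tries the pattern at the start of the string.
The match spans [0:8] → '6iirfov2'.
Captured: group 1 = '6ii', group 2 = 'rfov2'.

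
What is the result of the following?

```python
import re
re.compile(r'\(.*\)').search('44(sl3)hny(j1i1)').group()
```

'(sl3)hny(j1i1)'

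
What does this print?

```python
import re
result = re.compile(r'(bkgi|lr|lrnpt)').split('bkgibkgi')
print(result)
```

The group in the pattern means `split` returns the separators' captures alongside the pieces.

['', 'bkgi', '', 'bkgi', '']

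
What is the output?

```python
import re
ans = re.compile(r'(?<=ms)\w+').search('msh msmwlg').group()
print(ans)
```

h

The `(?=…)`/`(?<=…)` assertion just peeks at neighbouring text; it doesn't advance the match position.
`search` walks the string left to right and returns the first match it finds.
The match spans [2:3] → 'h'.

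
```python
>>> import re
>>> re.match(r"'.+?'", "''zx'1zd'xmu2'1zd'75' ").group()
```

"''zx'"

`match` is anchored at position 0; if the pattern doesn't fit there, it returns None.
The match spans [0:5] → "''zx'".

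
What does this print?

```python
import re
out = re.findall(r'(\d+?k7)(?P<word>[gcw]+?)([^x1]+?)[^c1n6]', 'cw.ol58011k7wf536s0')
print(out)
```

[('58011k7', 'w', 'f')]

Because the quantifier is non-greedy, it stops expanding at the earliest point where the rest of the pattern can succeed.
3 groups means the one result is a tuple of 3 captured strings — 1 here.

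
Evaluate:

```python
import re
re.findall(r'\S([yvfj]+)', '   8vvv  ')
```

['vvv']

The pattern matches a non-whitespace character; then one or more of one of [yvfj] (captured).
Matches: at [3:7] match '8vvv', group 1 = 'vvv'.
`findall` collects group 1 from the one match (1 total).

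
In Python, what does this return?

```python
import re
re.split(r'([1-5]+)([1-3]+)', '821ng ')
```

This matches one or more of a character in [1-5] (captured); then one or more of a character in [1-3] (captured).
Matches to split on: at [1:3] → '21'.
`re.split` interleaves the captured-group text with the surrounding fragments.

['8', '2', '1', 'ng ']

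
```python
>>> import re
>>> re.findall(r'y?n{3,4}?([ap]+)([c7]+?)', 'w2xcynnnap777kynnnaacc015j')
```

The `?` after the quantifier makes it lazy — it takes as little as possible before letting the rest of the pattern try.
2 groups means each result is a tuple of 2 captured strings — 2 here.

[('ap', '7'), ('aa', 'c')]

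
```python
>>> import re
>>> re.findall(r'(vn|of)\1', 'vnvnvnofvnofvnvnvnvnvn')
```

['vn', 'vn', 'vn']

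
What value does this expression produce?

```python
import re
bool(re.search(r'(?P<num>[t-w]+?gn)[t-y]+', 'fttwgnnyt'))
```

The pattern matches one or more of a character in [t-w] (lazy), then the literal 'gn' (captured as 'num'); then one or more of a character in [t-y].
Here nothing in the string fits, so the call returns None, and `bool(None)` is False.

False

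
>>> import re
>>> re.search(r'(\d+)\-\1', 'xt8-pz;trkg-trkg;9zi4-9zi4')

`\1` is not a pattern — it's the concrete string captured by group 1, re-applied verbatim.
Unlike `match`, `search` isn't anchored — it looks for the pattern anywhere in the string.
Here no position works, so the call returns None.

None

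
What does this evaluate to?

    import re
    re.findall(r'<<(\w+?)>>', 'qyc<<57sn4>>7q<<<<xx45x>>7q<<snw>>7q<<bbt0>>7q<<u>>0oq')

Matches: at [3:12] match '<<57sn4>>', group 1 = '57sn4'; at [16:25] match '<<xx45x>>', group 1 = 'xx45x'; at [27:34] match '<<snw>>', group 1 = 'snw'; at [36:44] match '<<bbt0>>', group 1 = 'bbt0'; at [46:51] match '<<u>>', group 1 = 'u'.
Because there's exactly one group, `findall` drops the full match and keeps group 1 from each hit.

['57sn4', 'xx45x', 'snw', 'bbt0', 'u']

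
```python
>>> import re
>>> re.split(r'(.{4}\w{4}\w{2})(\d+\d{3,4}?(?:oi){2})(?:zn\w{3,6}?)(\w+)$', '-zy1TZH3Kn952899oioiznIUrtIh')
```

['', '-zy1TZH3Kn', '952899oioi', 'tIh', '']

The group in the pattern means `split` returns the separators' captures alongside the pieces.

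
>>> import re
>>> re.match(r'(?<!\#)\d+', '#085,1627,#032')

None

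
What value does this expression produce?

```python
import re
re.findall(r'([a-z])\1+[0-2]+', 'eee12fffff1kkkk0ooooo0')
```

['e', 'f', 'k', 'o']

`\1` is not a pattern — it's the concrete string captured by group 1, re-applied verbatim.
Walking the string: at [0:5] match 'eee12', group 1 = 'e'; at [5:11] match 'fffff1', group 1 = 'f'; at [11:16] match 'kkkk0', group 1 = 'k'; at [16:22] match 'ooooo0', group 1 = 'o'.
One capturing group, so `findall` returns just the captured substring from each match — 4 in all.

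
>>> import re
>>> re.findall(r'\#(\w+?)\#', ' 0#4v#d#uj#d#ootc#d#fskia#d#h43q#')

`findall` collects group 1 from each match (5 total).

['4v', 'uj', 'ootc', 'fskia', 'h43q']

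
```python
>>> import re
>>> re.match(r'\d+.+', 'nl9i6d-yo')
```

None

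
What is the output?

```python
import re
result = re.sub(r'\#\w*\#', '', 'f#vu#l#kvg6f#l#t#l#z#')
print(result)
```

flll

Each match is replaced by ''.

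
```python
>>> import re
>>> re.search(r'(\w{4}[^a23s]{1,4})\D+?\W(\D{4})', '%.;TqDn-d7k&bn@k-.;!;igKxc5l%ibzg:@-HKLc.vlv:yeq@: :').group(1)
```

'TqDn-d7k'

Pattern: exactly 4 of a word character, then 1 to 4 of any character except [a23s] (captured); then one or more of a non-digit (lazy), then a non-word character; then exactly 4 of a non-digit (captured).
`re.search` tries every starting position until one works.
The match spans [3:19] → 'TqDn-d7k&bn@k-.;'.
Captured: group 1 = 'TqDn-d7k', group 2 = 'k-.;'.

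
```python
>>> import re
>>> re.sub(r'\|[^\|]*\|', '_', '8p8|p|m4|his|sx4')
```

'8p8_m4_sx4'

Every occurrence is swapped for '_'.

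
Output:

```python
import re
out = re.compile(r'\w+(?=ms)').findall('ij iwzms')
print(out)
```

The lookaround is zero-width — it requires the adjacent text to match without consuming it, so the asserted text isn't part of the match.
`findall` yields the raw match text (1 of them) because the pattern has no groups.

['iwz']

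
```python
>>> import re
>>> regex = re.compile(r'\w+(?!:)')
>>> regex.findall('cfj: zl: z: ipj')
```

['cf', 'z', 'ipj']

A negative assertion filters positions out without eating any characters.
Matches: at [0:2] → 'cf'; at [5:6] → 'z'; at [12:15] → 'ipj'.
Since nothing is captured, `findall` lists the 3 matched substrings directly.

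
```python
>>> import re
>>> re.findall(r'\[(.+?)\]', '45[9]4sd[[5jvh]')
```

The `?` after the quantifier makes it lazy — it takes as little as possible before letting the rest of the pattern try.
Matches: at [2:5] match '[9]', group 1 = '9'; at [8:15] match '[[5jvh]', group 1 = '[5jvh'.
One capturing group, so `findall` returns just the captured substring from each match — 2 in all.

['9', '[5jvh']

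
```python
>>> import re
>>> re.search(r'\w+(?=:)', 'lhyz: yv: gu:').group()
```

'lhyz'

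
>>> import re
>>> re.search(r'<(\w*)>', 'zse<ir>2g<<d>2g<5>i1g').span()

The match spans [3:7] → '<ir>'.

(3, 7)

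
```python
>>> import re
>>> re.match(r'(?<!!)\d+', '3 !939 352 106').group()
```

'3'

The negative lookahead/lookbehind blocks any match where the forbidden context is present.
`re.match` won't scan ahead — the pattern has to work from the very first character.
The match spans [0:1] → '3'.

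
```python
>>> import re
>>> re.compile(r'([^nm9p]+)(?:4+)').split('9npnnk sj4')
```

['9npnn', 'k sj', '']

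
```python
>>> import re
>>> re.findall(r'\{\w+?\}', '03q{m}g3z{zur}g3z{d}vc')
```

Scanning left to right: at [3:6] → '{m}'; at [9:14] → '{zur}'; at [17:20] → '{d}'.
No capturing groups, so `findall` returns the 3 full match strings.

['{m}', '{zur}', '{d}']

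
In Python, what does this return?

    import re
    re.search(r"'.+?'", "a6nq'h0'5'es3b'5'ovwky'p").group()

Lazy quantifiers expand one character at a time until the remainder of the pattern can match.
The match spans [4:8] → "'h0'".

"'h0'"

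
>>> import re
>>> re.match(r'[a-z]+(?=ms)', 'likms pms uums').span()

Lookahead/lookbehind check context without consuming it, so the matched span excludes the asserted characters.
`match` is anchored at position 0; if the pattern doesn't fit there, it returns None.
The match spans [0:3] → 'lik'.

(0, 3)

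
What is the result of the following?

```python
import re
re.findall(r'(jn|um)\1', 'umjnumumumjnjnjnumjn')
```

`\1` is not a pattern — it's the concrete string captured by group 1, re-applied verbatim.
One capturing group, so `findall` returns just the captured substring from each match — 2 in all.

['um', 'jn']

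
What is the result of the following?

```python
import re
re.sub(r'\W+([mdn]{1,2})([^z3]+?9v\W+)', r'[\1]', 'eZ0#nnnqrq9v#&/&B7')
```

'eZ0[nn]B7'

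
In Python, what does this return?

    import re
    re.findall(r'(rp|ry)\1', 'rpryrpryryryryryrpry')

`\1` is not a pattern — it's the concrete string captured by group 1, re-applied verbatim.
With a single group, `findall` returns only what that group captured — 2 items.

['ry', 'ry']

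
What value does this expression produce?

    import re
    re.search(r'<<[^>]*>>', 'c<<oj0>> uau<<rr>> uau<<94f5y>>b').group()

'<<oj0>>'

`re.search` tries every starting position until one works.
The match spans [1:8] → '<<oj0>>'.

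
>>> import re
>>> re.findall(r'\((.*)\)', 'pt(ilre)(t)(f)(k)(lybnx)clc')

Scanning left to right: at [2:24] match '(ilre)(t)(f)(k)(lybnx)', group 1 = 'ilre)(t)(f)(k)(lybnx'.
Because there's exactly one group, `findall` drops the full match and keeps group 1 from the one hit.

['ilre)(t)(f)(k)(lybnx']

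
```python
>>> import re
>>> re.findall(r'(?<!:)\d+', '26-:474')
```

A negative assertion filters positions out without eating any characters.
Scanning left to right: at [0:2] → '26'; at [5:7] → '74'.
`findall` yields the raw match text (2 of them) because the pattern has no groups.

['26', '74']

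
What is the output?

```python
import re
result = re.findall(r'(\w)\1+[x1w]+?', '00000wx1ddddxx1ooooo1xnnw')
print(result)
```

['0', 'd', 'o', 'n']

`\1` has to match the exact text group 1 already captured.
Because there's exactly one group, `findall` drops the full match and keeps group 1 from each hit.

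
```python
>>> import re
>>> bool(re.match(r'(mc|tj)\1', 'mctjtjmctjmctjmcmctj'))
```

False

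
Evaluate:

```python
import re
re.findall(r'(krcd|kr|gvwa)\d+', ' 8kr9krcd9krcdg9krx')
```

['kr', 'krcd']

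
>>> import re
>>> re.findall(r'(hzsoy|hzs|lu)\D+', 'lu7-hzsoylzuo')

The regex engine tests alternatives in the order written; an earlier branch that matches wins even if a later one would match more.
Scanning left to right: at [4:13] match 'hzsoylzuo', group 1 = 'hzsoy'.
One capturing group, so `findall` returns just the captured substring from the one match — 1 in all.

['hzsoy']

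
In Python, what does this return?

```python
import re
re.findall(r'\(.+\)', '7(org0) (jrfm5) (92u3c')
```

['(org0) (jrfm5)']

Scanning left to right: at [1:15] → '(org0) (jrfm5)'.
No capturing groups, so `findall` returns the 1 full match string.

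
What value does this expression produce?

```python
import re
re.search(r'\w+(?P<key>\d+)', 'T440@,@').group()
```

'T440'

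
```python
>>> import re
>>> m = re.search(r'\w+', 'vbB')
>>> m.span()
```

(0, 3)

Pattern: one or more of a word character.
`search` walks the string left to right and returns the first match it finds.
The match spans [0:3] → 'vbB'.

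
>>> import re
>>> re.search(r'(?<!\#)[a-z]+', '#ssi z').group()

'si'

Because the assertion is negative and zero-width, positions next to the forbidden text are skipped.
`re.search` tries every starting position until one works.
The match spans [2:4] → 'si'.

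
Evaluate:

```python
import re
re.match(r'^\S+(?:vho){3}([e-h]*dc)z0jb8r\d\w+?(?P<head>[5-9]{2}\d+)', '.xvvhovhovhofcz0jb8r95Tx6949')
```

None

Pattern: anchored at the start of the string; then one or more of a non-whitespace character, then the literal 'vho' repeated 3 times; then zero or more of a character in [e-h], then the literal 'dc' (captured); then the literal 'z0j', then the literal 'b8r', then a digit; then one or more of a word character (lazy); then exactly 2 of a character in [5-9], then one or more of a digit (captured as 'head').
`re.match` only tries the pattern at the start of the string.
Here position 0 doesn't satisfy it, so the call returns None.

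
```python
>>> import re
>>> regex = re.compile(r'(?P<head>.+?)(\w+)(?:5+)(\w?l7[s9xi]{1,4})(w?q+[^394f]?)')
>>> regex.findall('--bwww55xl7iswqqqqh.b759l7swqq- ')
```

With the lazy modifier that quantifier settles for the fewest repetitions that let the rest of the pattern succeed (the atoms after it are unaffected and can still be greedy).
With 4 capturing groups, `findall` returns a 4-tuple per match.

[('--', 'bwww5', 'xl7is', 'wqqqqh'), ('.', 'b7', '9l7s', 'wqq-')]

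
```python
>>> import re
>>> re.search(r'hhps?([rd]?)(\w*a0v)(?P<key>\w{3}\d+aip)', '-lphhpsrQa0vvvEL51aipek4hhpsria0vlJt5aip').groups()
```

('r', 'Qa0vvvEL51aipek4hhpsria0v', 'lJt5aip')

The pattern matches the literal 'hhp', then optionally a literal 's'; then optionally one of [rd] (captured); then zero or more of a word character, then the literal 'a0v' (captured); then exactly 3 of a word character, then one or more of a digit, then the literal 'aip' (captured as 'key').
`re.search` tries every starting position until one works.
The match spans [3:40] → 'hhpsrQa0vvvEL51aipek4hhpsria0vlJt5aip'.
Captured: group 1 = 'r', group 2 = 'Qa0vvvEL51aipek4hhpsria0v', group 3 = 'lJt5aip'.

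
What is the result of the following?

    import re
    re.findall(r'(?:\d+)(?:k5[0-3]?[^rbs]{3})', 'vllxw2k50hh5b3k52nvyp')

['2k50hh5', '3k52nvy']

With no groups in the pattern, `findall` gives back each whole match — 2 here.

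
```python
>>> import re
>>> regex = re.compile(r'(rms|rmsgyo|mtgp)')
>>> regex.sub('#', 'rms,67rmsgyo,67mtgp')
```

'#,67#gyo,67#'

Alternation isn't longest-match — the leftmost alternative that fits at this position is chosen.
`sub` substitutes '#' at each match site.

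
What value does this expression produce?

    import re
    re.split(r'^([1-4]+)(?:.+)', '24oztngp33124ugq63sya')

Pattern: anchored at the start of the string; then one or more of a character in [1-4] (captured); then one or more of any character (non-capturing group).
Matches to split on: at [0:21] → '24oztngp33124ugq63sya'.
Because the pattern has a capturing group, `split` also inserts each captured text between the pieces.

['', '24', '']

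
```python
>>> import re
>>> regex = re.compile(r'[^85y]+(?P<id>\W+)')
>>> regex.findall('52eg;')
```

The pattern matches one or more of any character except [85y]; then one or more of a non-word character (captured as 'id').
Matches: at [1:5] match '2eg;', group 1 = ';'.
One capturing group, so `findall` returns just the captured substring from the one match — 1 in all.

[';']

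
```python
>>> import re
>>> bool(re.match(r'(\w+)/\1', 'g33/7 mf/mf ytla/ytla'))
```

False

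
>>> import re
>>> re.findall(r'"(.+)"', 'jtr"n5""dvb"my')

['n5""dvb']

Because there's exactly one group, `findall` drops the full match and keeps group 1 from the one hit.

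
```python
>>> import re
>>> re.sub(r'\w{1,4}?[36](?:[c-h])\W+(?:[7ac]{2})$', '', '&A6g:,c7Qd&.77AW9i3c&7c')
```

'&A6g:,c7Qd&.77'

The pattern matches 1 to 4 of a word character (lazy), then one of [36]; then a character in [c-h] (non-capturing group); then one or more of a non-word character; then exactly 2 of one of [7ac] (non-capturing group); then anchored at the end.
Matches: at [14:23] → 'AW9i3c&7c'.
`sub` substitutes '' at each match site.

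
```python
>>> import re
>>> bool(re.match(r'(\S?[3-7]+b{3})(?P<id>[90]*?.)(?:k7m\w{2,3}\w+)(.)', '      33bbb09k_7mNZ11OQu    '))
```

False

Pattern: optionally a non-whitespace character, then one or more of a character in [3-7], then exactly 3 of the literal 'b' (captured); then zero or more of one of [90] (lazy), then any character (captured as 'id'); then the literal 'k7m', then 2 to 3 of a word character, then one or more of a word character (non-capturing group); then any character (captured).
`re.match` won't scan ahead — the pattern has to work from the very first character.
Here the pattern fails at index 0, so the call returns None, and `bool(None)` is False.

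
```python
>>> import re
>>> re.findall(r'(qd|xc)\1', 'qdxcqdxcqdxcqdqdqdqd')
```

['qd', 'qd']

After group 1 captures some text, `\1` only succeeds where that same text appears again.
Because there's exactly one group, `findall` drops the full match and keeps group 1 from each hit.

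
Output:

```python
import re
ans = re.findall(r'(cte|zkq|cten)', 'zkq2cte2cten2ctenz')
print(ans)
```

['zkq', 'cte', 'cte', 'cte']

Alternation isn't longest-match — the leftmost alternative that fits at this position is chosen.
Walking the string: at [0:3] match 'zkq', group 1 = 'zkq'; at [4:7] match 'cte', group 1 = 'cte'; at [8:11] match 'cte', group 1 = 'cte'; at [13:16] match 'cte', group 1 = 'cte'.
Because there's exactly one group, `findall` drops the full match and keeps group 1 from each hit.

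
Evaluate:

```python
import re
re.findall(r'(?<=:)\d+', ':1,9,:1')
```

Because the assertion is zero-width, the text it checks is not consumed and won't appear in the result.
Walking the string: at [1:2] → '1'; at [6:7] → '1'.
`findall` yields the raw match text (2 of them) because the pattern has no groups.

['1', '1']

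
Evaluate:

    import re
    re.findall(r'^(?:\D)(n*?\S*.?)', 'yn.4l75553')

['n.4l75553']

`findall` collects group 1 from the one match (1 total).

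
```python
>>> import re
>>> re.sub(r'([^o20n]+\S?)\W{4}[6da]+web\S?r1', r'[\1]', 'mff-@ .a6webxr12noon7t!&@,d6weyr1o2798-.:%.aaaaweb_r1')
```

'[mff]2noon7t!&@,d6weyr1o2[798-]'

This matches one or more of any character except [o20n], then optionally a non-whitespace character (captured); then exactly 4 of a non-word character, then one or more of one of [6da]; then the literal 'web', then optionally a non-whitespace character, then the literal 'r1'.
Matches: at [0:15] → 'mff-@ .a6webxr1'; at [35:53] → '798-.:%.aaaaweb_r1'.
`\1` in the replacement pulls in group 1's text for each match.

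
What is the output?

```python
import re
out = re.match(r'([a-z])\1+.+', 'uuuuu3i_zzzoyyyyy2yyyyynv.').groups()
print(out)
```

The backreference `\1` re-matches whatever the first group consumed, character for character.
With `match`, the pattern is implicitly anchored at the beginning.
The match spans [0:26] → 'uuuuu3i_zzzoyyyyy2yyyyynv.'.
Captured: group 1 = 'u'.

('u',)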